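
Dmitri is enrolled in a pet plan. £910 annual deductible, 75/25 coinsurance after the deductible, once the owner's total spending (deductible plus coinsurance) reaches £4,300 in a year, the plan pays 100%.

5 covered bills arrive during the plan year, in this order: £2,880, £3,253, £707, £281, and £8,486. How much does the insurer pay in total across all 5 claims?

£11,307

Claim 1 — £2,880: £910 finishes the deductible; £1,970 goes to coinsurance; coinsurance £1,970 × 25% = £492.50. Owner pays £1,402.50; OOP now £1,402.50. Insurer: £2,880 − £1,402.50 = £1,477.50.
Claim 2 — £3,253: deductible met; 25% of £3,253 = £813.25. Owner owes £813.25 (running OOP £2,215.75). Plan pays £3,253 − £813.25 = £2,439.75.
Claim 3 — £707: deductible already satisfied, so owner's share is 25% × £707 = £176.75. Owner pays £176.75; OOP now £2,392.50. Plan pays £707 − £176.75 = £530.25.
Claim 4 — £281: deductible met; 25% of £281 = £70.25. Owner pays £70.25; OOP now £2,462.75. Insurer: £281 − £70.25 = £210.75.
Claim 5 — £8,486: deductible met; 25% of £8,486 = £2,121.50. OOP would hit £4,584.25 > £4,300, so the cap limits the owner to £4,300 − £2,462.75 = £1,837.25. Plan pays £8,486 − £1,837.25 = £6,648.75.
Insurer total: £1,477.50 + £2,439.75 + £530.25 + £210.75 + £6,648.75 = £11,307.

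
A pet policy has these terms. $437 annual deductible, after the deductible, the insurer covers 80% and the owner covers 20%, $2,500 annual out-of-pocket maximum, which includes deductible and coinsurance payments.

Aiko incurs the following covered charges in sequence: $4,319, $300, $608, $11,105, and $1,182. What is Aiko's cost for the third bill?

$121.60

#1 ($4,319): $437 finishes the deductible; $3,882 goes to coinsurance; 20% of $3,882 = $776.40. Cost to owner: $1,213.40. OOP to date $1,213.40.
#2 ($300): 20% coinsurance on $300 = $60. Cost to owner: $60. OOP to date $1,273.40.
#3 ($608): 20% coinsurance on $608 = $121.60. Owner pays $121.60; OOP now $1,395.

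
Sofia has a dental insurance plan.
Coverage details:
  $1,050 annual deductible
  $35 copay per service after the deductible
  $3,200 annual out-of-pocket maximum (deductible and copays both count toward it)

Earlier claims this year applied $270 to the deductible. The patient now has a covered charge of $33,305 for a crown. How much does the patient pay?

$815

Remaining deductible: $1,050 − $270 = $780.
The remaining $32,525 (= $33,305 − $780) moves to the copay.
Copay on this service: $35.
So the patient owes $780 + $35 = $815 before any cap.
Cumulative spending $270 + $815 = $1,085 stays under the $3,200 maximum.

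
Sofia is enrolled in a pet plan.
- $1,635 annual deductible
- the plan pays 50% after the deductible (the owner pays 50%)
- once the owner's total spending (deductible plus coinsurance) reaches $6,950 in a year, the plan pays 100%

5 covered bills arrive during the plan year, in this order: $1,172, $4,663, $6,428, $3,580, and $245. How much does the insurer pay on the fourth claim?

Claim 1 — $1,172: all of it applies to the deductible. Owner owes $1,172 (running OOP $1,172). Insurer: $1,172 − $1,172 = $0.
Claim 2 — $4,663: deductible takes $463, $4,200 remains; owner's 50% is $2,100. Cost to owner: $2,563. OOP to date $3,735. Plan pays $4,663 − $2,563 = $2,100.
Claim 3 — $6,428: deductible already satisfied, so owner's share is 50% × $6,428 = $3,214. Owner owes $3,214 (running OOP $6,949). Plan pays $6,428 − $3,214 = $3,214.
Claim 4 — $3,580: deductible already satisfied, so owner's share is 50% × $3,580 = $1,790. That would push OOP to $8,739, over the $6,950 cap, so owner pays $6,950 − $6,949 = $1. Insurer: $3,580 − $1 = $3,579.

$3,579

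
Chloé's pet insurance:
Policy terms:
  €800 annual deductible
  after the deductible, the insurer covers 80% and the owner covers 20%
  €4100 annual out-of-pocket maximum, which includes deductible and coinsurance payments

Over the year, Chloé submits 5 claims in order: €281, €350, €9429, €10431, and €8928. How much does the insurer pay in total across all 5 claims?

#1 (€281): fully absorbed by the deductible. Cost to owner: €281. OOP to date €281. Plan pays €281 − €281 = €0.
#2 (€350): all of it applies to the deductible. Owner pays €350; OOP now €631. Insurer: €350 − €350 = €0.
#3 (€9429): €169 finishes the deductible; €9260 goes to coinsurance; owner's 20% is €1852. Owner pays €2021; OOP now €2652. Plan pays €9429 − €2021 = €7408.
#4 (€10431): deductible already satisfied, so owner's share is 20% × €10431 = €2086.20. That would push OOP to €4738.20, over the €4100 cap, so owner pays €4100 − €2652 = €1448. Plan pays €10431 − €1448 = €8983.
#5 (€8928): deductible met; 20% of €8928 = €1785.60. That would push OOP to €5885.60, over the €4100 cap, so owner pays €4100 − €4100 = €0. Insurer: €8928 − €0 = €8928.
Insurer total: €0 + €0 + €7408 + €8983 + €8928 = €25319.

€25319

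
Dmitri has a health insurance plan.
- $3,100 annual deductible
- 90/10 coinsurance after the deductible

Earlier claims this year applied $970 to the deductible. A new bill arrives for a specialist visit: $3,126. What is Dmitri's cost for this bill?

$970 of the $3,100 deductible is already met, leaving $2,130.
That leaves $3,126 − $2,130 = $996 for coinsurance.
Patient's 10% share of $996 is $99.60.
Patient responsibility: $2,130 + $99.60 = $2,229.60.

$2,229.60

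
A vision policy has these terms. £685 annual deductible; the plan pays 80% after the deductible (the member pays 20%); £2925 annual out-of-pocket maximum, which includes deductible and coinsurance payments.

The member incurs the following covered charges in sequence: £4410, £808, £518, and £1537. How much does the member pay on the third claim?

Bill 1, £4410: £685 to deductible, leaving £3725; coinsurance £3725 × 20% = £745. Member owes £1430 (running OOP £1430).
Bill 2, £808: deductible met; 20% of £808 = £161.60. Member pays £161.60; OOP now £1591.60.
Bill 3, £518: 20% coinsurance on £518 = £103.60. Member pays £103.60; OOP now £1695.20.

£103.60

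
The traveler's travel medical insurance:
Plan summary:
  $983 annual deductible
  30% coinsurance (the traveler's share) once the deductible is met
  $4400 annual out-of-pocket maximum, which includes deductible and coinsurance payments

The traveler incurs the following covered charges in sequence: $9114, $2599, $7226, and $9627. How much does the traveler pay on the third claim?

Claim 1 ($9114): $983 finishes the deductible; $8131 goes to coinsurance; 30% of $8131 = $2439.30. Traveler pays $3422.30; OOP now $3422.30.
Claim 2 ($2599): deductible already satisfied, so traveler's share is 30% × $2599 = $779.70. Cost to traveler: $779.70. OOP to date $4202.
Claim 3 ($7226): deductible met; 30% of $7226 = $2167.80. That would push OOP to $6369.80, over the $4400 cap, so traveler pays $4400 − $4202 = $198.

$198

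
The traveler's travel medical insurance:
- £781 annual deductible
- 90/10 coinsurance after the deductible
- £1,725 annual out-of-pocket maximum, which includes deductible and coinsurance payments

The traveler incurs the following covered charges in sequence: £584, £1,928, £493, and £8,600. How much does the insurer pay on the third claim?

Claim 1 — £584: entire amount goes to the deductible. Traveler owes £584 (running OOP £584). Insurer: £584 − £584 = £0.
Claim 2 — £1,928: £197 finishes the deductible; £1,731 goes to coinsurance; traveler's 10% is £173.10. Traveler owes £370.10 (running OOP £954.10). Insurer: £1,928 − £370.10 = £1,557.90.
Claim 3 — £493: 10% coinsurance on £493 = £49.30. Cost to traveler: £49.30. OOP to date £1,003.40. Plan pays £493 − £49.30 = £443.70.

£443.70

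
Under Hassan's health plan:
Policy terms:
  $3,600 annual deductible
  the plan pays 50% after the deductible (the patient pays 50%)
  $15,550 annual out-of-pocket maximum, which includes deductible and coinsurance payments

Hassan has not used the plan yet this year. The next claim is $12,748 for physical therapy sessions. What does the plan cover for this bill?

$4,574

Nothing has been paid toward the $3,600 deductible, so the first $3,600 of this charge is applied there.
After the $3,600 deductible portion, $12,748 − $3,600 = $9,148 is subject to coinsurance.
Coinsurance: $9,148 × 50% = $4,574.
So the patient owes $3,600 + $4,574 = $8,174 before any cap.
Total out-of-pocket so far would be $0 + $8,174 = $8,174, below the $15,550 cap — no reduction.
Insurer pays the balance: $12,748 − $8,174 = $4,574.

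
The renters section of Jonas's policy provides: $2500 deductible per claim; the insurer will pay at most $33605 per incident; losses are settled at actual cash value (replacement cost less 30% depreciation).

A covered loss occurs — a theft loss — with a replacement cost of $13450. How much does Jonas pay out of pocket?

$6535

At 30% depreciation, ACV = $13450 − $4035 = $9415.
Subtract the deductible: $9415 − $2500 = $6915.
$6915 ≤ $33605, so the limit doesn't bind; insurer pays $6915.
Out of pocket: $13450 − $6915 = $6535.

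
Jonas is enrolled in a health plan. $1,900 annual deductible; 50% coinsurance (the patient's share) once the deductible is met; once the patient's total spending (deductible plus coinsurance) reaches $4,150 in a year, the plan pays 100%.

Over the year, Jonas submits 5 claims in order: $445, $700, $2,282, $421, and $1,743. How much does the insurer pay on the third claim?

$763.50

Claim 1 — $445: entire amount goes to the deductible. Patient pays $445; OOP now $445. Insurer: $445 − $445 = $0.
Claim 2 — $700: entire amount goes to the deductible. Patient pays $700; OOP now $1,145. Insurer: $700 − $700 = $0.
Claim 3 — $2,282: $755 finishes the deductible; $1,527 goes to coinsurance; patient's 50% is $763.50. Patient owes $1,518.50 (running OOP $2,663.50). Plan pays $2,282 − $1,518.50 = $763.50.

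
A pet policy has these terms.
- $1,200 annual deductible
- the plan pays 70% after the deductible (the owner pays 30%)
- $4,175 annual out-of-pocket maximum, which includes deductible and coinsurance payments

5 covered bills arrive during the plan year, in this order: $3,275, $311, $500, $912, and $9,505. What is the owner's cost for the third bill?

$150

Claim 1 — $3,275: $1,200 finishes the deductible; $2,075 goes to coinsurance; coinsurance $2,075 × 30% = $622.50. Cost to owner: $1,822.50. OOP to date $1,822.50.
Claim 2 — $311: deductible already satisfied, so owner's share is 30% × $311 = $93.30. Owner pays $93.30; OOP now $1,915.80.
Claim 3 — $500: deductible met; 30% of $500 = $150. Cost to owner: $150. OOP to date $2,065.80.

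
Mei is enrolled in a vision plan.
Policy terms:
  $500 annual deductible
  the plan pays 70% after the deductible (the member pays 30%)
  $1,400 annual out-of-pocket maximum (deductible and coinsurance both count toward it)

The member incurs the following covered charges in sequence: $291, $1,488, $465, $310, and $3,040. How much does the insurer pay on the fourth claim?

Bill 1, $291: all of it applies to the deductible. Member pays $291; OOP now $291. Plan pays $291 − $291 = $0.
Bill 2, $1,488: $209 to deductible, leaving $1,279; coinsurance $1,279 × 30% = $383.70. Member owes $592.70 (running OOP $883.70). Plan pays $1,488 − $592.70 = $895.30.
Bill 3, $465: deductible met; 30% of $465 = $139.50. Cost to member: $139.50. OOP to date $1,023.20. Insurer: $465 − $139.50 = $325.50.
Bill 4, $310: deductible met; 30% of $310 = $93. Member pays $93; OOP now $1,116.20. Insurer: $310 − $93 = $217.

$217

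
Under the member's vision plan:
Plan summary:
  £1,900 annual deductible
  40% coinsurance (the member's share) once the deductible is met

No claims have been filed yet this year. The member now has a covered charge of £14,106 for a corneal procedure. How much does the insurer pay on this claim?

Deductible not yet touched, so the first £1,900 of the bill goes to the deductible.
That leaves £14,106 − £1,900 = £12,206 for coinsurance.
40% of £12,206 = £4,882.40 falls to the member.
So the member owes £1,900 + £4,882.40 = £6,782.40.
Insurer pays the balance: £14,106 − £6,782.40 = £7,323.60.

£7,323.60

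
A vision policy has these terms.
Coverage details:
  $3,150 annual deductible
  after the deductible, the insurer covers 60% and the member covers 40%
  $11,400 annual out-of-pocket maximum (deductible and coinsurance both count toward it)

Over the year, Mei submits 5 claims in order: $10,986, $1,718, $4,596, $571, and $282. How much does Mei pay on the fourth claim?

Bill 1, $10,986: deductible takes $3,150, $7,836 remains; member's 40% is $3,134.40. Member pays $6,284.40; OOP now $6,284.40.
Bill 2, $1,718: deductible already satisfied, so member's share is 40% × $1,718 = $687.20. Member owes $687.20 (running OOP $6,971.60).
Bill 3, $4,596: deductible already satisfied, so member's share is 40% × $4,596 = $1,838.40. Cost to member: $1,838.40. OOP to date $8,810.
Bill 4, $571: deductible already satisfied, so member's share is 40% × $571 = $228.40. Member pays $228.40; OOP now $9,038.40.

$228.40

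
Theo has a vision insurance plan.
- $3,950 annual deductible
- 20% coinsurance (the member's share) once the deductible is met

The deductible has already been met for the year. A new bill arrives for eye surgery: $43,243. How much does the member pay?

$8,648.60

The deductible is already satisfied, so the full bill goes to coinsurance.
Member's 20% share of $43,243 is $8,648.60.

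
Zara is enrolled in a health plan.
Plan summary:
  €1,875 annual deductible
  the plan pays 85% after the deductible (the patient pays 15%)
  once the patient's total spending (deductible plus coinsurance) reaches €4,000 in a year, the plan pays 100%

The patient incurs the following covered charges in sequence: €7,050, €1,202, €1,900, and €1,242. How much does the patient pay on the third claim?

€285

Claim 1 (€7,050): deductible takes €1,875, €5,175 remains; patient's 15% is €776.25. Patient pays €2,651.25; OOP now €2,651.25.
Claim 2 (€1,202): deductible met; 15% of €1,202 = €180.30. Patient owes €180.30 (running OOP €2,831.55).
Claim 3 (€1,900): 15% coinsurance on €1,900 = €285. Cost to patient: €285. OOP to date €3,116.55.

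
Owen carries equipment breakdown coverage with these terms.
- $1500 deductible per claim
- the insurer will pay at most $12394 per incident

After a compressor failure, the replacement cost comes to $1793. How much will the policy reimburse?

$293

Subtract the deductible: $1793 − $1500 = $293.
$293 ≤ $12394, so the limit doesn't bind; insurer pays $293.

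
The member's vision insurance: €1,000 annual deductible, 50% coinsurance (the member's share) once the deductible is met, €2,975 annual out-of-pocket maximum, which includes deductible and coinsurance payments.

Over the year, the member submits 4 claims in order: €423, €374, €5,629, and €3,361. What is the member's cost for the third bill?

€2,178

Claim 1 (€423): fully absorbed by the deductible. Member pays €423; OOP now €423.
Claim 2 (€374): fully absorbed by the deductible. Member pays €374; OOP now €797.
Claim 3 (€5,629): €203 to deductible, leaving €5,426; member's 50% is €2,713. Deductible plus coinsurance: €203 + €2,713 = €2,916. Adding that to €797 gives €3,713, past the €2,975 cap; member pays only €2,975 − €797 = €2,178.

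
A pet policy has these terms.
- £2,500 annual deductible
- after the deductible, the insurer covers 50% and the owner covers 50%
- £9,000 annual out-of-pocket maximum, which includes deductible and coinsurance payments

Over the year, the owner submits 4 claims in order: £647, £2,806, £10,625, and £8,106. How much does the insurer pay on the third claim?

£5,312.50

#1 (£647): entire amount goes to the deductible. Cost to owner: £647. OOP to date £647. Plan pays £647 − £647 = £0.
#2 (£2,806): deductible takes £1,853, £953 remains; owner's 50% is £476.50. Owner pays £2,329.50; OOP now £2,976.50. Insurer: £2,806 − £2,329.50 = £476.50.
#3 (£10,625): 50% coinsurance on £10,625 = £5,312.50. Cost to owner: £5,312.50. OOP to date £8,289. Plan pays £10,625 − £5,312.50 = £5,312.50.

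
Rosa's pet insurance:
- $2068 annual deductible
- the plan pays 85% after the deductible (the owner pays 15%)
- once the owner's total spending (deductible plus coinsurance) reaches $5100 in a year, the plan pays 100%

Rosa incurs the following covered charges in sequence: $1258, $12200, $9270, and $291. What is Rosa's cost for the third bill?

#1 ($1258): fully absorbed by the deductible. Owner pays $1258; OOP now $1258.
#2 ($12200): deductible takes $810, $11390 remains; owner's 15% is $1708.50. Owner owes $2518.50 (running OOP $3776.50).
#3 ($9270): 15% coinsurance on $9270 = $1390.50. Adding that to $3776.50 gives $5167, past the $5100 cap; owner pays only $5100 − $3776.50 = $1323.50.

$1323.50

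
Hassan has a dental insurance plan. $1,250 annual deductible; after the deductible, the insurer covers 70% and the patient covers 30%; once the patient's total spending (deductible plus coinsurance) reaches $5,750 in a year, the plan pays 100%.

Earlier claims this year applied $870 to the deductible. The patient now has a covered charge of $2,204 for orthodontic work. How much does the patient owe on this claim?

$927.20

$870 of the $1,250 deductible is already met, leaving $380.
That leaves $2,204 − $380 = $1,824 for coinsurance.
Coinsurance: $1,824 × 30% = $547.20.
That puts the patient's cost at $380 + $547.20 = $927.20 before any cap.
Cumulative spending $870 + $927.20 = $1,797.20 stays under the $5,750 maximum.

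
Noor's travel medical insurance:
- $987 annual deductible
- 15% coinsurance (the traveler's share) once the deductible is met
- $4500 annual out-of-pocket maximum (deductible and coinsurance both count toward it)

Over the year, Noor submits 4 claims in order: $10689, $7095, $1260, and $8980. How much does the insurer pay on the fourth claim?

Claim 1 — $10689: $987 finishes the deductible; $9702 goes to coinsurance; 15% of $9702 = $1455.30. Cost to traveler: $2442.30. OOP to date $2442.30. Insurer: $10689 − $2442.30 = $8246.70.
Claim 2 — $7095: deductible already satisfied, so traveler's share is 15% × $7095 = $1064.25. Cost to traveler: $1064.25. OOP to date $3506.55. Plan pays $7095 − $1064.25 = $6030.75.
Claim 3 — $1260: deductible met; 15% of $1260 = $189. Traveler pays $189; OOP now $3695.55. Insurer: $1260 − $189 = $1071.
Claim 4 — $8980: deductible already satisfied, so traveler's share is 15% × $8980 = $1347. That would push OOP to $5042.55, over the $4500 cap, so traveler pays $4500 − $3695.55 = $804.45. Plan pays $8980 − $804.45 = $8175.55.

$8175.55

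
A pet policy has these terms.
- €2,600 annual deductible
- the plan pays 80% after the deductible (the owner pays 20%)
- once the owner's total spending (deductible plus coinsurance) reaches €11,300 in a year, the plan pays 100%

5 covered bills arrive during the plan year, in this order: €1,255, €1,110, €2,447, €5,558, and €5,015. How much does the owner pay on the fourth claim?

#1 (€1,255): entire amount goes to the deductible. Owner owes €1,255 (running OOP €1,255).
#2 (€1,110): fully absorbed by the deductible. Owner owes €1,110 (running OOP €2,365).
#3 (€2,447): deductible takes €235, €2,212 remains; 20% of €2,212 = €442.40. Owner owes €677.40 (running OOP €3,042.40).
#4 (€5,558): 20% coinsurance on €5,558 = €1,111.60. Cost to owner: €1,111.60. OOP to date €4,154.

€1,111.60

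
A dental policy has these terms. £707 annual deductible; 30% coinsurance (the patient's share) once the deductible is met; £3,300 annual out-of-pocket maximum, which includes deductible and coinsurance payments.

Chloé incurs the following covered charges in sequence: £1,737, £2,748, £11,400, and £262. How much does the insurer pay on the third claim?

Claim 1 (£1,737): £707 finishes the deductible; £1,030 goes to coinsurance; coinsurance £1,030 × 30% = £309. Cost to patient: £1,016. OOP to date £1,016. Insurer: £1,737 − £1,016 = £721.
Claim 2 (£2,748): 30% coinsurance on £2,748 = £824.40. Cost to patient: £824.40. OOP to date £1,840.40. Plan pays £2,748 − £824.40 = £1,923.60.
Claim 3 (£11,400): 30% coinsurance on £11,400 = £3,420. OOP would hit £5,260.40 > £3,300, so the cap limits the patient to £3,300 − £1,840.40 = £1,459.60. Plan pays £11,400 − £1,459.60 = £9,940.40.

£9,940.40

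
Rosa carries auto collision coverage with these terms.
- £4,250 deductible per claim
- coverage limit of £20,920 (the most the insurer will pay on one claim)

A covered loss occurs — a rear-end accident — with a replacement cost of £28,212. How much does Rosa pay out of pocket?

£7,292

After the deductible, £28,212 − £4,250 = £23,962 remains.
£23,962 exceeds the £20,920 limit, so the insurer pays the limit: £20,920.
Driver's share is the uncovered remainder: £28,212 − £20,920 = £7,292.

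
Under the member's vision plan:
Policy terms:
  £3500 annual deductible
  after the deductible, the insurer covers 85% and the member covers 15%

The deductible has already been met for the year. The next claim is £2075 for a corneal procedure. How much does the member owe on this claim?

£311.25

With the deductible met, the entire £2075 is subject to coinsurance.
15% of £2075 = £311.25 falls to the member.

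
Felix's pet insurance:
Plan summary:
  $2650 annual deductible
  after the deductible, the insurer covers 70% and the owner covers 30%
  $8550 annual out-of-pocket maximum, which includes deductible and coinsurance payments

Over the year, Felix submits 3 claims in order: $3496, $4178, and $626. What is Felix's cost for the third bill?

Bill 1, $3496: $2650 finishes the deductible; $846 goes to coinsurance; 30% of $846 = $253.80. Cost to owner: $2903.80. OOP to date $2903.80.
Bill 2, $4178: deductible met; 30% of $4178 = $1253.40. Owner pays $1253.40; OOP now $4157.20.
Bill 3, $626: deductible met; 30% of $626 = $187.80. Owner owes $187.80 (running OOP $4345).

$187.80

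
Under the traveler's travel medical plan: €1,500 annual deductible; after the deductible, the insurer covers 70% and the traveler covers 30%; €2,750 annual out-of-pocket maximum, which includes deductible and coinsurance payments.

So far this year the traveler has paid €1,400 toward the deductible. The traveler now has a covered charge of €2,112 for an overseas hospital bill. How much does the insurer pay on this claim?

Deductible still to meet: €1,500 − €1,400 = €100.
That leaves €2,112 − €100 = €2,012 for coinsurance.
Traveler's 30% share of €2,012 is €603.60.
That puts the traveler's cost at €100 + €603.60 = €703.60 before any cap.
Cumulative spending €1,400 + €703.60 = €2,103.60 stays under the €2,750 maximum.
The plan picks up €2,112 − €703.60 = €1,408.40.

€1,408.40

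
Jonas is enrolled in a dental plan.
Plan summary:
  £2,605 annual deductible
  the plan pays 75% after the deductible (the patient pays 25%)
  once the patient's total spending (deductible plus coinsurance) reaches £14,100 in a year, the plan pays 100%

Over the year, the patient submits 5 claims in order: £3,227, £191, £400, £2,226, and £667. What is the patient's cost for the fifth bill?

Bill 1, £3,227: £2,605 to deductible, leaving £622; 25% of £622 = £155.50. Cost to patient: £2,760.50. OOP to date £2,760.50.
Bill 2, £191: deductible met; 25% of £191 = £47.75. Patient owes £47.75 (running OOP £2,808.25).
Bill 3, £400: deductible already satisfied, so patient's share is 25% × £400 = £100. Patient pays £100; OOP now £2,908.25.
Bill 4, £2,226: deductible already satisfied, so patient's share is 25% × £2,226 = £556.50. Cost to patient: £556.50. OOP to date £3,464.75.
Bill 5, £667: 25% coinsurance on £667 = £166.75. Cost to patient: £166.75. OOP to date £3,631.50.

£166.75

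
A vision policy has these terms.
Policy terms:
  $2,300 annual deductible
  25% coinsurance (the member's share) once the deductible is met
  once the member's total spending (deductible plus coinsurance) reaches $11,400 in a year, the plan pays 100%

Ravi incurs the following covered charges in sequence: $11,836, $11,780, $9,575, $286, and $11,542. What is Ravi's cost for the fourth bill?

Claim 1 — $11,836: $2,300 finishes the deductible; $9,536 goes to coinsurance; member's 25% is $2,384. Member pays $4,684; OOP now $4,684.
Claim 2 — $11,780: deductible already satisfied, so member's share is 25% × $11,780 = $2,945. Cost to member: $2,945. OOP to date $7,629.
Claim 3 — $9,575: deductible already satisfied, so member's share is 25% × $9,575 = $2,393.75. Member pays $2,393.75; OOP now $10,022.75.
Claim 4 — $286: deductible met; 25% of $286 = $71.50. Member pays $71.50; OOP now $10,094.25.

$71.50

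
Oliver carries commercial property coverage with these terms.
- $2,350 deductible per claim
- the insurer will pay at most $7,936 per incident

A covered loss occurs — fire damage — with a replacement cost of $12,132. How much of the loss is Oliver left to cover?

Less the $2,350 deductible: $12,132 − $2,350 = $9,782.
Since $9,782 > $7,936, the payout is capped at $7,936.
Out of pocket: $12,132 − $7,936 = $4,196.

$4,196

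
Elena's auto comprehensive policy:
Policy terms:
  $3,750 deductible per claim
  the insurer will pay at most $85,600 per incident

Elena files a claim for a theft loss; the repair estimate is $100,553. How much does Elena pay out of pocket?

$14,953

After the deductible, $100,553 − $3,750 = $96,803 remains.
$96,803 exceeds the $85,600 limit, so the insurer pays the limit: $85,600.
Policyholder's share is the uncovered remainder: $100,553 − $85,600 = $14,953.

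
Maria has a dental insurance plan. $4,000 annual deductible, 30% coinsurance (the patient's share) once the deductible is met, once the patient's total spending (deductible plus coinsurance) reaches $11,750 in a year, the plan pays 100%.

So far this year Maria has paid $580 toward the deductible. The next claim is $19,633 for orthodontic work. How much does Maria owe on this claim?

Deductible still to meet: $4,000 − $580 = $3,420.
The remaining $16,213 (= $19,633 − $3,420) moves to coinsurance.
Coinsurance: $16,213 × 30% = $4,863.90.
Patient responsibility before any cap: $3,420 + $4,863.90 = $8,283.90.
Total out-of-pocket so far would be $580 + $8,283.90 = $8,863.90, below the $11,750 cap — no reduction.

$8,283.90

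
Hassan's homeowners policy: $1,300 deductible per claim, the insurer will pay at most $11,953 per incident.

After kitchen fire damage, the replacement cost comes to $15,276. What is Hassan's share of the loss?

$3,323

Less the $1,300 deductible: $15,276 − $1,300 = $13,976.
$13,976 exceeds the $11,953 limit, so the insurer pays the limit: $11,953.
Homeowner's share is the uncovered remainder: $15,276 − $11,953 = $3,323.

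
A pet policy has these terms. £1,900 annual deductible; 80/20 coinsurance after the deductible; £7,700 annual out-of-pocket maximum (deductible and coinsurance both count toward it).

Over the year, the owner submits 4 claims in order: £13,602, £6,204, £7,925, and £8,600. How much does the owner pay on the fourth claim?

Claim 1 — £13,602: £1,900 finishes the deductible; £11,702 goes to coinsurance; coinsurance £11,702 × 20% = £2,340.40. Cost to owner: £4,240.40. OOP to date £4,240.40.
Claim 2 — £6,204: 20% coinsurance on £6,204 = £1,240.80. Owner owes £1,240.80 (running OOP £5,481.20).
Claim 3 — £7,925: deductible already satisfied, so owner's share is 20% × £7,925 = £1,585. Owner pays £1,585; OOP now £7,066.20.
Claim 4 — £8,600: deductible already satisfied, so owner's share is 20% × £8,600 = £1,720. Adding that to £7,066.20 gives £8,786.20, past the £7,700 cap; owner pays only £7,700 − £7,066.20 = £633.80.

£633.80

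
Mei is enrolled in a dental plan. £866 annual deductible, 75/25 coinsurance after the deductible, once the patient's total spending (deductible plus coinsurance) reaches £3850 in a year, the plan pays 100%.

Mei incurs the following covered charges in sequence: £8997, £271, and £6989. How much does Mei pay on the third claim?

Claim 1 (£8997): £866 to deductible, leaving £8131; coinsurance £8131 × 25% = £2032.75. Patient owes £2898.75 (running OOP £2898.75).
Claim 2 (£271): deductible met; 25% of £271 = £67.75. Cost to patient: £67.75. OOP to date £2966.50.
Claim 3 (£6989): deductible already satisfied, so patient's share is 25% × £6989 = £1747.25. Adding that to £2966.50 gives £4713.75, past the £3850 cap; patient pays only £3850 − £2966.50 = £883.50.

£883.50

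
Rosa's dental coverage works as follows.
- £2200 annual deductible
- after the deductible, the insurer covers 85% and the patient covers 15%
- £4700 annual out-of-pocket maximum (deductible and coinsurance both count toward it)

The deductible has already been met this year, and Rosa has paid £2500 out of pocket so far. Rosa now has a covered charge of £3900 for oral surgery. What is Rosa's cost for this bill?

The deductible is already satisfied, so the full bill goes to coinsurance.
Patient's 15% share of £3900 is £585.
Total out-of-pocket so far would be £2500 + £585 = £3085, below the £4700 cap — no reduction.

£585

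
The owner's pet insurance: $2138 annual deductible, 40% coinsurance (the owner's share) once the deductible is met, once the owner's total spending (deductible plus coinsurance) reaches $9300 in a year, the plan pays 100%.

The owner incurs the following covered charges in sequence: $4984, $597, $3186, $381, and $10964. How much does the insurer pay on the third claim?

$1911.60

Bill 1, $4984: deductible takes $2138, $2846 remains; 40% of $2846 = $1138.40. Owner owes $3276.40 (running OOP $3276.40). Plan pays $4984 − $3276.40 = $1707.60.
Bill 2, $597: deductible met; 40% of $597 = $238.80. Cost to owner: $238.80. OOP to date $3515.20. Plan pays $597 − $238.80 = $358.20.
Bill 3, $3186: deductible met; 40% of $3186 = $1274.40. Cost to owner: $1274.40. OOP to date $4789.60. Insurer: $3186 − $1274.40 = $1911.60.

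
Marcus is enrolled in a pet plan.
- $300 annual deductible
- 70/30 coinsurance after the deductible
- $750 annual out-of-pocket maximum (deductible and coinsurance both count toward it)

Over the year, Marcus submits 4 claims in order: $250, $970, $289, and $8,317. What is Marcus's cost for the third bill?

$86.70

Claim 1 — $250: entire amount goes to the deductible. Owner owes $250 (running OOP $250).
Claim 2 — $970: $50 finishes the deductible; $920 goes to coinsurance; owner's 30% is $276. Owner owes $326 (running OOP $576).
Claim 3 — $289: 30% coinsurance on $289 = $86.70. Cost to owner: $86.70. OOP to date $662.70.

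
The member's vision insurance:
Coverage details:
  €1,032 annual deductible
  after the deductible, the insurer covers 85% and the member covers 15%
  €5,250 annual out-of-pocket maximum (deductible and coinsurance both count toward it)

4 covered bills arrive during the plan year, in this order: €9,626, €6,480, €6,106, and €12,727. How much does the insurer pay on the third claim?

€5,190.10

Claim 1 — €9,626: deductible takes €1,032, €8,594 remains; member's 15% is €1,289.10. Cost to member: €2,321.10. OOP to date €2,321.10. Plan pays €9,626 − €2,321.10 = €7,304.90.
Claim 2 — €6,480: deductible met; 15% of €6,480 = €972. Member pays €972; OOP now €3,293.10. Insurer: €6,480 − €972 = €5,508.
Claim 3 — €6,106: 15% coinsurance on €6,106 = €915.90. Member owes €915.90 (running OOP €4,209). Insurer: €6,106 − €915.90 = €5,190.10.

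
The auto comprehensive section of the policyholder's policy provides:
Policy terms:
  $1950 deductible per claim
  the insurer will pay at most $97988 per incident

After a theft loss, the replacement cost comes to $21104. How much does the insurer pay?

After the deductible, $21104 − $1950 = $19154 remains.
That's under the $97988 cap, so the insurer reimburses the full $19154.

$19154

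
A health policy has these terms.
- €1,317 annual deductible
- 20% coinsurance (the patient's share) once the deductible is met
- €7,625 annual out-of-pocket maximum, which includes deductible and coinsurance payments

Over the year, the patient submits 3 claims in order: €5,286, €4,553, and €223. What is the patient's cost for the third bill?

#1 (€5,286): deductible takes €1,317, €3,969 remains; patient's 20% is €793.80. Patient owes €2,110.80 (running OOP €2,110.80).
#2 (€4,553): deductible met; 20% of €4,553 = €910.60. Patient pays €910.60; OOP now €3,021.40.
#3 (€223): 20% coinsurance on €223 = €44.60. Patient owes €44.60 (running OOP €3,066).

€44.60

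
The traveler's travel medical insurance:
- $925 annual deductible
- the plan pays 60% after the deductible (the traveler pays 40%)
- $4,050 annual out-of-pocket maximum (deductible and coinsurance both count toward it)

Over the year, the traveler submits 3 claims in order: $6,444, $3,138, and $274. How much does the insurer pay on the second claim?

$2,220.60

Claim 1 ($6,444): $925 to deductible, leaving $5,519; traveler's 40% is $2,207.60. Cost to traveler: $3,132.60. OOP to date $3,132.60. Insurer: $6,444 − $3,132.60 = $3,311.40.
Claim 2 ($3,138): deductible met; 40% of $3,138 = $1,255.20. Adding that to $3,132.60 gives $4,387.80, past the $4,050 cap; traveler pays only $4,050 − $3,132.60 = $917.40. Insurer: $3,138 − $917.40 = $2,220.60.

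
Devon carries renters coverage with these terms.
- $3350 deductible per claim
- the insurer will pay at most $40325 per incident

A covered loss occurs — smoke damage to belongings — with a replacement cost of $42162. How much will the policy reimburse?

$38812

Subtract the deductible: $42162 − $3350 = $38812.
$38812 ≤ $40325, so the limit doesn't bind; insurer pays $38812.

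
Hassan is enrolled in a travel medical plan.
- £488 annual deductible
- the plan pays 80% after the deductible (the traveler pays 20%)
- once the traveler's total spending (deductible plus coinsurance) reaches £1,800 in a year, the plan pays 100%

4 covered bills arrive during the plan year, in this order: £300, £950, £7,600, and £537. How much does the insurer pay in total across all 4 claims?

£7,587

#1 (£300): all of it applies to the deductible. Cost to traveler: £300. OOP to date £300. Insurer: £300 − £300 = £0.
#2 (£950): deductible takes £188, £762 remains; coinsurance £762 × 20% = £152.40. Traveler owes £340.40 (running OOP £640.40). Insurer: £950 − £340.40 = £609.60.
#3 (£7,600): deductible met; 20% of £7,600 = £1,520. OOP would hit £2,160.40 > £1,800, so the cap limits the traveler to £1,800 − £640.40 = £1,159.60. Insurer: £7,600 − £1,159.60 = £6,440.40.
#4 (£537): deductible already satisfied, so traveler's share is 20% × £537 = £107.40. OOP would hit £1,907.40 > £1,800, so the cap limits the traveler to £1,800 − £1,800 = £0. Insurer: £537 − £0 = £537.
Insurer total = bills − traveler's total = £9,387 − £1,800 = £7,587.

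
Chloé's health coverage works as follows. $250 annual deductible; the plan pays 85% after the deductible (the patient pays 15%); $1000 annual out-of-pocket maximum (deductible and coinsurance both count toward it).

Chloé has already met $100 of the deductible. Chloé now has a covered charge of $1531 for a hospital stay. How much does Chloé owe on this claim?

$357.15

$100 of the $250 deductible is already met, leaving $150.
That leaves $1531 − $150 = $1381 for coinsurance.
15% of $1381 = $207.15 falls to the patient.
That puts the patient's cost at $150 + $207.15 = $357.15 before any cap.
Total out-of-pocket so far would be $100 + $357.15 = $457.15, below the $1000 cap — no reduction.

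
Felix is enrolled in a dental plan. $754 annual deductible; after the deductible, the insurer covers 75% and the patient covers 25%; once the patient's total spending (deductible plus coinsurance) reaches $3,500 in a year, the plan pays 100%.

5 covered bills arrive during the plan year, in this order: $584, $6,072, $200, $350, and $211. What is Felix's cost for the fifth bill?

$52.75

#1 ($584): fully absorbed by the deductible. Cost to patient: $584. OOP to date $584.
#2 ($6,072): $170 finishes the deductible; $5,902 goes to coinsurance; 25% of $5,902 = $1,475.50. Patient pays $1,645.50; OOP now $2,229.50.
#3 ($200): deductible already satisfied, so patient's share is 25% × $200 = $50. Patient owes $50 (running OOP $2,279.50).
#4 ($350): deductible met; 25% of $350 = $87.50. Patient owes $87.50 (running OOP $2,367).
#5 ($211): 25% coinsurance on $211 = $52.75. Patient pays $52.75; OOP now $2,419.75.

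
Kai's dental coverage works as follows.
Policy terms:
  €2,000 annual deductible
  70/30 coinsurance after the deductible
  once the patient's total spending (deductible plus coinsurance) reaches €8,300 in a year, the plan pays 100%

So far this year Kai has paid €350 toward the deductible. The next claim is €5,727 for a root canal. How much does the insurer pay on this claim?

€2,853.90

Deductible still to meet: €2,000 − €350 = €1,650.
That leaves €5,727 − €1,650 = €4,077 for coinsurance.
Coinsurance: €4,077 × 30% = €1,223.10.
So the patient owes €1,650 + €1,223.10 = €2,873.10 before any cap.
Total out-of-pocket so far would be €350 + €2,873.10 = €3,223.10, below the €8,300 cap — no reduction.
The plan picks up €5,727 − €2,873.10 = €2,853.90.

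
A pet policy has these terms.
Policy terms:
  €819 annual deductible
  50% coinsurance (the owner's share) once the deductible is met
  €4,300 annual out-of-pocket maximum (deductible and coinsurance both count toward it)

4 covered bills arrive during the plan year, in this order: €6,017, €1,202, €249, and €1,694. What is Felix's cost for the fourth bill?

€156.50

Claim 1 (€6,017): deductible takes €819, €5,198 remains; owner's 50% is €2,599. Owner pays €3,418; OOP now €3,418.
Claim 2 (€1,202): deductible met; 50% of €1,202 = €601. Owner owes €601 (running OOP €4,019).
Claim 3 (€249): deductible met; 50% of €249 = €124.50. Cost to owner: €124.50. OOP to date €4,143.50.
Claim 4 (€1,694): deductible met; 50% of €1,694 = €847. OOP would hit €4,990.50 > €4,300, so the cap limits the owner to €4,300 − €4,143.50 = €156.50.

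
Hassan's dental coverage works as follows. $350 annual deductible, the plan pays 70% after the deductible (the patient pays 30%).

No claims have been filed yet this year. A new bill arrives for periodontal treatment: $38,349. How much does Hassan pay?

$11,749.70

The full $350 deductible is still open; $350 of this bill applies to it.
After the $350 deductible portion, $38,349 − $350 = $37,999 is subject to coinsurance.
Patient's 30% share of $37,999 is $11,399.70.
So the patient owes $350 + $11,399.70 = $11,749.70.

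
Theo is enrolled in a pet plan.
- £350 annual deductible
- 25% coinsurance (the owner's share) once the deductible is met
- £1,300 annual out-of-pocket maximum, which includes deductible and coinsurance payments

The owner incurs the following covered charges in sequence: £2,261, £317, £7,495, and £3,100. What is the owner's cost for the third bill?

£393

Claim 1 (£2,261): deductible takes £350, £1,911 remains; 25% of £1,911 = £477.75. Owner owes £827.75 (running OOP £827.75).
Claim 2 (£317): deductible met; 25% of £317 = £79.25. Owner owes £79.25 (running OOP £907).
Claim 3 (£7,495): deductible already satisfied, so owner's share is 25% × £7,495 = £1,873.75. Adding that to £907 gives £2,780.75, past the £1,300 cap; owner pays only £1,300 − £907 = £393.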